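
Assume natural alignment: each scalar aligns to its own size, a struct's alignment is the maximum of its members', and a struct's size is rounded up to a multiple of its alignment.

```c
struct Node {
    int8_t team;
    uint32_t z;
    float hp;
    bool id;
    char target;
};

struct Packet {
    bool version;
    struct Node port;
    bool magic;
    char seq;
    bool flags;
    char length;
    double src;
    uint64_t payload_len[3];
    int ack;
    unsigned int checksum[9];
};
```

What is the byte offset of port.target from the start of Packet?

Node: @0: team [1B, align 1] → 1; +3 pad (align 4); @4: z [4B, align 4] → 8; @8: hp [4B, align 4] → 12; @12: id [1B, align 1] → 13; @13: target [1B, align 1] → 14; +2 tail pad (align 4); size 16, align 4
@0: version [1B, align 1] → 1
+3 pad (align 4)
@4: port [16B, align 4] → 20
within Node: target at 13
4 + 13 = 17

17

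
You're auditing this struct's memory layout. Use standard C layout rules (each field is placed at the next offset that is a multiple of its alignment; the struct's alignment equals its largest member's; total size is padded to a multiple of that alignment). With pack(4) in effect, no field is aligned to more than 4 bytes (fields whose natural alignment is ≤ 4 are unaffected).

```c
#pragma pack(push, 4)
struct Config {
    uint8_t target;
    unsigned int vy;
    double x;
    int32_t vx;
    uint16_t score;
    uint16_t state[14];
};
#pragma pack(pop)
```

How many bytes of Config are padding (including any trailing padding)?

5

target at 0 (size 1, align 1) → ends 1
pad 3 to align 4 for vy
vy at 4 (size 4, align 4) → ends 8
x at 8 (size 8, align 4) → ends 16
vx at 16 (size 4, align 4) → ends 20
score at 20 (size 2, align 2) → ends 22
state at 22 (size 28, align 2) → ends 50
tail pad 2 to reach multiple of 4
total 52 bytes, alignment 4
data bytes 47, size 52 → padding 5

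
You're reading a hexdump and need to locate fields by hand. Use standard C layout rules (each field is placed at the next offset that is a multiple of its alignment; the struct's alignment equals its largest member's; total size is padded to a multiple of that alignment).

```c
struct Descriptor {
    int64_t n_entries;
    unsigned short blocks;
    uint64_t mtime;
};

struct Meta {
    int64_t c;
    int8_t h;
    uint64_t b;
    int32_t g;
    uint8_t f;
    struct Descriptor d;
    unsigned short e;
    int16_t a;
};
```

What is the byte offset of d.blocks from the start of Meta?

Descriptor: @0: n_entries [8B, align 8] → 8; @8: blocks [2B, align 2] → 10; +6 pad (align 8); @16: mtime [8B, align 8] → 24; size 24, align 8
@0: c [8B, align 8] → 8
@8: h [1B, align 1] → 9
+7 pad (align 8)
@16: b [8B, align 8] → 24
@24: g [4B, align 4] → 28
@28: f [1B, align 1] → 29
+3 pad (align 8)
@32: d [24B, align 8] → 56
within Descriptor: blocks at 8
32 + 8 = 40

40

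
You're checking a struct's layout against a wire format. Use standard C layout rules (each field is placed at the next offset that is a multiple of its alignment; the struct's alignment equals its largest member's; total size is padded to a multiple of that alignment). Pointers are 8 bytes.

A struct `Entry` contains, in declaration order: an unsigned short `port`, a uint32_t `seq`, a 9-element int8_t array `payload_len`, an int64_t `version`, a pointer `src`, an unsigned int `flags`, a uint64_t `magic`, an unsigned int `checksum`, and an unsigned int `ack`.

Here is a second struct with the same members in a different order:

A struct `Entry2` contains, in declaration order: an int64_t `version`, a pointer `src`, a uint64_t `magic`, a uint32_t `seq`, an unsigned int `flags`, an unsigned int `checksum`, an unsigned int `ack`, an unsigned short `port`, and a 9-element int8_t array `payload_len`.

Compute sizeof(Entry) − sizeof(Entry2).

8

0..2  port  (2B, 2-aligned)
2..4  -- padding (2B)
4..8  seq  (4B, 4-aligned)
8..17  payload_len  (9B, 1-aligned)
17..24  -- padding (7B)
24..32  version  (8B, 8-aligned)
32..40  src  (8B, 8-aligned)
40..44  flags  (4B, 4-aligned)
44..48  -- padding (4B)
48..56  magic  (8B, 8-aligned)
56..60  checksum  (4B, 4-aligned)
60..64  ack  (4B, 4-aligned)
sizeof = 64, alignof = 8
— Entry2 —
0..8  version  (8B, 8-aligned)
8..16  src  (8B, 8-aligned)
16..24  magic  (8B, 8-aligned)
24..28  seq  (4B, 4-aligned)
28..32  flags  (4B, 4-aligned)
32..36  checksum  (4B, 4-aligned)
36..40  ack  (4B, 4-aligned)
40..42  port  (2B, 2-aligned)
42..51  payload_len  (9B, 1-aligned)
51..56  -- tail padding (5B)
sizeof = 56, alignof = 8
64 − 56 = 8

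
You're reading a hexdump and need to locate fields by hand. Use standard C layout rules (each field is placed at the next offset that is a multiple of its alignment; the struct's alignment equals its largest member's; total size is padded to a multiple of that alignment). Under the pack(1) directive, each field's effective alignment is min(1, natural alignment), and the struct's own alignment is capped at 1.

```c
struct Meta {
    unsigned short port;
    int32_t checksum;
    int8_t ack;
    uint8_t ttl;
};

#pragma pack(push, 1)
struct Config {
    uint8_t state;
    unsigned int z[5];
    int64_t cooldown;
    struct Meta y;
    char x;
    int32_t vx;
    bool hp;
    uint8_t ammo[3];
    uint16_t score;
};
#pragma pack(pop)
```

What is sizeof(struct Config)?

Meta: @0: port [2B, align 2] → 2; +2 pad (align 4); @4: checksum [4B, align 4] → 8; @8: ack [1B, align 1] → 9; @9: ttl [1B, align 1] → 10; +2 tail pad (align 4); size 12, align 4
@0: state [1B, align 1] → 1
@1: z [20B, align 1] → 21
@21: cooldown [8B, align 1] → 29
@29: y [12B, align 1] → 41
@41: x [1B, align 1] → 42
@42: vx [4B, align 1] → 46
@46: hp [1B, align 1] → 47
@47: ammo [3B, align 1] → 50
@50: score [2B, align 1] → 52
size 52, align 1

52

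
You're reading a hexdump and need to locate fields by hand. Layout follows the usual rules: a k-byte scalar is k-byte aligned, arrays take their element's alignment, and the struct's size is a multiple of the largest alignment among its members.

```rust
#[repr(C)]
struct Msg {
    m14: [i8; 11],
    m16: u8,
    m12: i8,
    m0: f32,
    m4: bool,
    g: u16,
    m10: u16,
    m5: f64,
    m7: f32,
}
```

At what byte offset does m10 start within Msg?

m14 at 0 (size 11, align 1) → ends 11
m16 at 11 (size 1, align 1) → ends 12
m12 at 12 (size 1, align 1) → ends 13
pad 3 to align 4 for m0
m0 at 16 (size 4, align 4) → ends 20
m4 at 20 (size 1, align 1) → ends 21
pad 1 to align 2 for g
g at 22 (size 2, align 2) → ends 24
m10 at 24 (size 2, align 2) → ends 26

24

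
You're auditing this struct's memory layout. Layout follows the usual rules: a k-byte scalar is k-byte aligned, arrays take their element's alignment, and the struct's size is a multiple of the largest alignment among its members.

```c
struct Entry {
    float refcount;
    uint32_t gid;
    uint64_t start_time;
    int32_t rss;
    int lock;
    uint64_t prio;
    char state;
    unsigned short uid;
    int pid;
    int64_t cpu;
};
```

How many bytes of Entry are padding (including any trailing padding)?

0..4  refcount  (4B, 4-aligned)
4..8  gid  (4B, 4-aligned)
8..16  start_time  (8B, 8-aligned)
16..20  rss  (4B, 4-aligned)
20..24  lock  (4B, 4-aligned)
24..32  prio  (8B, 8-aligned)
32..33  state  (1B, 1-aligned)
33..34  -- padding (1B)
34..36  uid  (2B, 2-aligned)
36..40  pid  (4B, 4-aligned)
40..48  cpu  (8B, 8-aligned)
sizeof = 48, alignof = 8
data bytes 47, size 48 → padding 1

1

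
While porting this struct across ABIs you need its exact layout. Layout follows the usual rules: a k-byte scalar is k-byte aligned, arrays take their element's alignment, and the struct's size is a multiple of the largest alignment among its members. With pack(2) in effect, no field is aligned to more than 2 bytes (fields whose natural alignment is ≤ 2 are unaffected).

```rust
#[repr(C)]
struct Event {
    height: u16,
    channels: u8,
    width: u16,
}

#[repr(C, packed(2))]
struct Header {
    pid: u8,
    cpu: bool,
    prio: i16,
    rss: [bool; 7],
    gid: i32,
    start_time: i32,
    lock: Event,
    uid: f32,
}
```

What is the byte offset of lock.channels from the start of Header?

22

Event: @0: height [2B, align 2] → 2; @2: channels [1B, align 1] → 3; +1 pad (align 2); @4: width [2B, align 2] → 6; size 6, align 2
@0: pid [1B, align 1] → 1
@1: cpu [1B, align 1] → 2
@2: prio [2B, align 2] → 4
@4: rss [7B, align 1] → 11
+1 pad (align 2)
@12: gid [4B, align 2] → 16
@16: start_time [4B, align 2] → 20
@20: lock [6B, align 2] → 26
within Event: channels at 2
20 + 2 = 22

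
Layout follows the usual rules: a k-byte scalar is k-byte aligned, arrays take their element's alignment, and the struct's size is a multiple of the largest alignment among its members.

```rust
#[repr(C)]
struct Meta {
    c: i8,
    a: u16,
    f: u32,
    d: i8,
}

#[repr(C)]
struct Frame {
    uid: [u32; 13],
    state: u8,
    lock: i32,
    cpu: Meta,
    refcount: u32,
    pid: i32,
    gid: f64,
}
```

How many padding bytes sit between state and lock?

3

Meta: c at 0 (size 1, align 1) → ends 1; pad 1 to align 2 for a; a at 2 (size 2, align 2) → ends 4; f at 4 (size 4, align 4) → ends 8; d at 8 (size 1, align 1) → ends 9; tail pad 3 to reach multiple of 4; total 12 bytes, alignment 4
uid at 0 (size 52, align 4) → ends 52
state at 52 (size 1, align 1) → ends 53
pad 3 to align 4 for lock
lock at 56 (size 4, align 4) → ends 60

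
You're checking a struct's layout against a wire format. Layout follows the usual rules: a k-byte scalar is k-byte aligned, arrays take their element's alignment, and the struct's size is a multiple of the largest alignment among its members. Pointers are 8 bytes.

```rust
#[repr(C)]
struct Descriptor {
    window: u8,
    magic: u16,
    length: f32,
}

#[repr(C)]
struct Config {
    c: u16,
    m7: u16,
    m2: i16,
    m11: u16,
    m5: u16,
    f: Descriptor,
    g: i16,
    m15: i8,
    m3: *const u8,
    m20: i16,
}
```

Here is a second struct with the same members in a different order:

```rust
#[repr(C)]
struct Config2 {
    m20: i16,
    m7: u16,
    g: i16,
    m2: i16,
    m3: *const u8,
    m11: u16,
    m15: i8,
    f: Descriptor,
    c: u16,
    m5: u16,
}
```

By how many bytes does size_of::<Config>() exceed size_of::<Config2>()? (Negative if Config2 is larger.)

8

Descriptor: @0: window [1B, align 1] → 1; +1 pad (align 2); @2: magic [2B, align 2] → 4; @4: length [4B, align 4] → 8; size 8, align 4
@0: c [2B, align 2] → 2
@2: m7 [2B, align 2] → 4
@4: m2 [2B, align 2] → 6
@6: m11 [2B, align 2] → 8
@8: m5 [2B, align 2] → 10
+2 pad (align 4)
@12: f [8B, align 4] → 20
@20: g [2B, align 2] → 22
@22: m15 [1B, align 1] → 23
+1 pad (align 8)
@24: m3 [8B, align 8] → 32
@32: m20 [2B, align 2] → 34
+6 tail pad (align 8)
size 40, align 8
— Config2 —
@0: m20 [2B, align 2] → 2
@2: m7 [2B, align 2] → 4
@4: g [2B, align 2] → 6
@6: m2 [2B, align 2] → 8
@8: m3 [8B, align 8] → 16
@16: m11 [2B, align 2] → 18
@18: m15 [1B, align 1] → 19
+1 pad (align 4)
@20: f [8B, align 4] → 28
@28: c [2B, align 2] → 30
@30: m5 [2B, align 2] → 32
size 32, align 8
40 − 32 = 8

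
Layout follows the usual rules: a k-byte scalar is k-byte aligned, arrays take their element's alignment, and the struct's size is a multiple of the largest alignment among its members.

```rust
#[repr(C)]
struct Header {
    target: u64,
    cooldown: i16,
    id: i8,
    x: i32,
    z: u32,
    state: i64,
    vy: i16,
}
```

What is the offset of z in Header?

0..8  target  (8B, 8-aligned)
8..10  cooldown  (2B, 2-aligned)
10..11  id  (1B, 1-aligned)
11..12  -- padding (1B)
12..16  x  (4B, 4-aligned)
16..20  z  (4B, 4-aligned)

16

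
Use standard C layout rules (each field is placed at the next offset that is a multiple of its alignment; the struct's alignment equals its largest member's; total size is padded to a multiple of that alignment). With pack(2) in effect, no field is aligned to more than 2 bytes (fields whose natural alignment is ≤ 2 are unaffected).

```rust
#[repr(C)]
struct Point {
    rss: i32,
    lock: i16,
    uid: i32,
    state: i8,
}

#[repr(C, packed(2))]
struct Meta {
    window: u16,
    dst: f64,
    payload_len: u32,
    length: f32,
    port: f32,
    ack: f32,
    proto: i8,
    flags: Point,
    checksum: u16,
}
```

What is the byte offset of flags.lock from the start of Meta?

32

Point: @0: rss [4B, align 4] → 4; @4: lock [2B, align 2] → 6; +2 pad (align 4); @8: uid [4B, align 4] → 12; @12: state [1B, align 1] → 13; +3 tail pad (align 4); size 16, align 4
@0: window [2B, align 2] → 2
@2: dst [8B, align 2] → 10
@10: payload_len [4B, align 2] → 14
@14: length [4B, align 2] → 18
@18: port [4B, align 2] → 22
@22: ack [4B, align 2] → 26
@26: proto [1B, align 1] → 27
+1 pad (align 2)
@28: flags [16B, align 2] → 44
within Point: lock at 4
28 + 4 = 32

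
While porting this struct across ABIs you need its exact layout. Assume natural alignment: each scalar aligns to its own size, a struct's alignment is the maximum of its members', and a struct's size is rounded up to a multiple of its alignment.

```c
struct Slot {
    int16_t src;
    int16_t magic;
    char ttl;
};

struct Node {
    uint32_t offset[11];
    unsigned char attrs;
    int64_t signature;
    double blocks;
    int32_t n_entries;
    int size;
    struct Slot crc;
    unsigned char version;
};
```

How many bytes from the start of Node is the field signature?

48

Slot: 0..2  src  (2B, 2-aligned); 2..4  magic  (2B, 2-aligned); 4..5  ttl  (1B, 1-aligned); 5..6  -- tail padding (1B); sizeof = 6, alignof = 2
0..44  offset  (44B, 4-aligned)
44..45  attrs  (1B, 1-aligned)
45..48  -- padding (3B)
48..56  signature  (8B, 8-aligned)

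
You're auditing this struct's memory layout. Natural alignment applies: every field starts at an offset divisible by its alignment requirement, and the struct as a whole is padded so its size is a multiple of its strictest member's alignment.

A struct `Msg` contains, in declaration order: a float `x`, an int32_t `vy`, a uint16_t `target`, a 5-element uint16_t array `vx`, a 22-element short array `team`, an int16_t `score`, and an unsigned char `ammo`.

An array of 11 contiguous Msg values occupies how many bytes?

748

x at 0 (size 4, align 4) → ends 4
vy at 4 (size 4, align 4) → ends 8
target at 8 (size 2, align 2) → ends 10
vx at 10 (size 10, align 2) → ends 20
team at 20 (size 44, align 2) → ends 64
score at 64 (size 2, align 2) → ends 66
ammo at 66 (size 1, align 1) → ends 67
tail pad 1 to reach multiple of 4
total 68 bytes, alignment 4
array of 11: 11 × 68 = 748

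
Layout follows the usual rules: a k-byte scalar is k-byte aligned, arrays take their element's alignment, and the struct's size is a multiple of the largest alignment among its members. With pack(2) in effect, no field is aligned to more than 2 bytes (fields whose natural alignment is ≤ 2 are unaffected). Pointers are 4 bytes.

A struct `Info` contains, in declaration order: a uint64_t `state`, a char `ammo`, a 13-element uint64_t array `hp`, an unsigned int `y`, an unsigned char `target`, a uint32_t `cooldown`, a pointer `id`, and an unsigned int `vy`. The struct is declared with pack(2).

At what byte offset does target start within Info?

118

state at 0 (size 8, align 2) → ends 8
ammo at 8 (size 1, align 1) → ends 9
pad 1 to align 2 for hp
hp at 10 (size 104, align 2) → ends 114
y at 114 (size 4, align 2) → ends 118
target at 118 (size 1, align 1) → ends 119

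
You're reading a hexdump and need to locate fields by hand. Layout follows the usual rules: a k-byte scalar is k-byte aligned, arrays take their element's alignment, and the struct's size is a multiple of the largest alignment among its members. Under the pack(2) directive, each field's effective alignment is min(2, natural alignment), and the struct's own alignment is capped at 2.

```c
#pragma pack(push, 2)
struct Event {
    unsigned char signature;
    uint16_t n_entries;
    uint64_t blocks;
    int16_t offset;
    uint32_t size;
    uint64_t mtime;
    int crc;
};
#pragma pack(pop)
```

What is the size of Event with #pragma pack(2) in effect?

0..1  signature  (1B, 1-aligned)
1..2  -- padding (1B)
2..4  n_entries  (2B, 2-aligned)
4..12  blocks  (8B, 2-aligned)
12..14  offset  (2B, 2-aligned)
14..18  size  (4B, 2-aligned)
18..26  mtime  (8B, 2-aligned)
26..30  crc  (4B, 2-aligned)
sizeof = 30, alignof = 2

30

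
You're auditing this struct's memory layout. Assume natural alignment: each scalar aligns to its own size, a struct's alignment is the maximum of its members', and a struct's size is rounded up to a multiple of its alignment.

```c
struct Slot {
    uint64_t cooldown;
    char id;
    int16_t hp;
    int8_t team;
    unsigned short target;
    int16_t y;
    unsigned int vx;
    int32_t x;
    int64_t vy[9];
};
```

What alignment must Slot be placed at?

member alignments: cooldown=8, id=1, hp=2, team=1, target=2, y=2, vx=4, x=4, vy=8
max = 8

8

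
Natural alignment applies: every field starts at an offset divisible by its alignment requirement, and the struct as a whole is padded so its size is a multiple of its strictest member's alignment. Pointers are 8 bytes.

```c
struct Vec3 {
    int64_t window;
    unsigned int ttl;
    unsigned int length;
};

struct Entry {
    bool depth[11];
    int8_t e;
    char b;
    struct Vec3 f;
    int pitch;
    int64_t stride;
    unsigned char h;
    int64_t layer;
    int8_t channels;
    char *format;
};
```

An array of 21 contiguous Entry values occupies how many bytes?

Vec3: @0: window [8B, align 8] → 8; @8: ttl [4B, align 4] → 12; @12: length [4B, align 4] → 16; size 16, align 8
@0: depth [11B, align 1] → 11
@11: e [1B, align 1] → 12
@12: b [1B, align 1] → 13
+3 pad (align 8)
@16: f [16B, align 8] → 32
@32: pitch [4B, align 4] → 36
+4 pad (align 8)
@40: stride [8B, align 8] → 48
@48: h [1B, align 1] → 49
+7 pad (align 8)
@56: layer [8B, align 8] → 64
@64: channels [1B, align 1] → 65
+7 pad (align 8)
@72: format [8B, align 8] → 80
size 80, align 8
array of 21: 21 × 80 = 1680

1680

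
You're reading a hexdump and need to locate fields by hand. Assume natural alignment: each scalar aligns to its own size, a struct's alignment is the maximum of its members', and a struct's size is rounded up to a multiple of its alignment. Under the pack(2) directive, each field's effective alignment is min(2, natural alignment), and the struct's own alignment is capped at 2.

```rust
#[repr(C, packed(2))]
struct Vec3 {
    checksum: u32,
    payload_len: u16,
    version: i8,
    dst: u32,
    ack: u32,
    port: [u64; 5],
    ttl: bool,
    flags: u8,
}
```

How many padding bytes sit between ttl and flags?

0..4  checksum  (4B, 2-aligned)
4..6  payload_len  (2B, 2-aligned)
6..7  version  (1B, 1-aligned)
7..8  -- padding (1B)
8..12  dst  (4B, 2-aligned)
12..16  ack  (4B, 2-aligned)
16..56  port  (40B, 2-aligned)
56..57  ttl  (1B, 1-aligned)
57..58  flags  (1B, 1-aligned)

0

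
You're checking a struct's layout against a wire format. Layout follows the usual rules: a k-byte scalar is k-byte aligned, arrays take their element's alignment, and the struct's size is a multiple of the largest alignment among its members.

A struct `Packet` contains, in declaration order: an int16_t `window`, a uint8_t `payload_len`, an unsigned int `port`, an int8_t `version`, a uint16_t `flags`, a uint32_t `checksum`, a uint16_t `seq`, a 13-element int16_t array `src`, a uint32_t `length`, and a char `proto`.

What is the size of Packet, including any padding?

0..2  window  (2B, 2-aligned)
2..3  payload_len  (1B, 1-aligned)
3..4  -- padding (1B)
4..8  port  (4B, 4-aligned)
8..9  version  (1B, 1-aligned)
9..10  -- padding (1B)
10..12  flags  (2B, 2-aligned)
12..16  checksum  (4B, 4-aligned)
16..18  seq  (2B, 2-aligned)
18..44  src  (26B, 2-aligned)
44..48  length  (4B, 4-aligned)
48..49  proto  (1B, 1-aligned)
49..52  -- tail padding (3B)
sizeof = 52, alignof = 4

52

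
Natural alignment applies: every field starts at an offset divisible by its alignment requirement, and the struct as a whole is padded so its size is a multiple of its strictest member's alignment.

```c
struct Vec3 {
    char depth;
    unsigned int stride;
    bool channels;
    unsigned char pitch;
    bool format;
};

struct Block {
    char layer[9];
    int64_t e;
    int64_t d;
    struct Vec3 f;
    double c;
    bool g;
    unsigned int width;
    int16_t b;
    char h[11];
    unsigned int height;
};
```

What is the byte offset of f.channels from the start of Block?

Vec3: depth at 0 (size 1, align 1) → ends 1; pad 3 to align 4 for stride; stride at 4 (size 4, align 4) → ends 8; channels at 8 (size 1, align 1) → ends 9; pitch at 9 (size 1, align 1) → ends 10; format at 10 (size 1, align 1) → ends 11; tail pad 1 to reach multiple of 4; total 12 bytes, alignment 4
layer at 0 (size 9, align 1) → ends 9
pad 7 to align 8 for e
e at 16 (size 8, align 8) → ends 24
d at 24 (size 8, align 8) → ends 32
f at 32 (size 12, align 4) → ends 44
within Vec3: channels at 8
32 + 8 = 40

40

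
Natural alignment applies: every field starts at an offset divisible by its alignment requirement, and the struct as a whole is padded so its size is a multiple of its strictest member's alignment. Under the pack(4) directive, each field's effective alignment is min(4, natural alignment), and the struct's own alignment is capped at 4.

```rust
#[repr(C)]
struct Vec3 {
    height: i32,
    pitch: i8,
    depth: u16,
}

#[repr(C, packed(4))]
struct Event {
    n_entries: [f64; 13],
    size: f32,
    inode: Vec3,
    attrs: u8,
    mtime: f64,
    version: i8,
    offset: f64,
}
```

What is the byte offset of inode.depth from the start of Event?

114

Vec3: height at 0 (size 4, align 4) → ends 4; pitch at 4 (size 1, align 1) → ends 5; pad 1 to align 2 for depth; depth at 6 (size 2, align 2) → ends 8; total 8 bytes, alignment 4
n_entries at 0 (size 104, align 4) → ends 104
size at 104 (size 4, align 4) → ends 108
inode at 108 (size 8, align 4) → ends 116
within Vec3: depth at 6
108 + 6 = 114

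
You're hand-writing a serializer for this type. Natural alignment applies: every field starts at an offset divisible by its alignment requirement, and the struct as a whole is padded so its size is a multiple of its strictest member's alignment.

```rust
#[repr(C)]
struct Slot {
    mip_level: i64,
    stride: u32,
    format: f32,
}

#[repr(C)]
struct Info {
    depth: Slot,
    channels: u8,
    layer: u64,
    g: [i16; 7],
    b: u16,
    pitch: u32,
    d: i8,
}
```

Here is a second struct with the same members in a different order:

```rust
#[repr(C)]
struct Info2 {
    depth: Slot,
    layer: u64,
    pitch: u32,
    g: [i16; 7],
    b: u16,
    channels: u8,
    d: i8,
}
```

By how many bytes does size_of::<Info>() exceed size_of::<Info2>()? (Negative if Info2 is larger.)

Slot: @0: mip_level [8B, align 8] → 8; @8: stride [4B, align 4] → 12; @12: format [4B, align 4] → 16; size 16, align 8
@0: depth [16B, align 8] → 16
@16: channels [1B, align 1] → 17
+7 pad (align 8)
@24: layer [8B, align 8] → 32
@32: g [14B, align 2] → 46
@46: b [2B, align 2] → 48
@48: pitch [4B, align 4] → 52
@52: d [1B, align 1] → 53
+3 tail pad (align 8)
size 56, align 8
— Info2 —
@0: depth [16B, align 8] → 16
@16: layer [8B, align 8] → 24
@24: pitch [4B, align 4] → 28
@28: g [14B, align 2] → 42
@42: b [2B, align 2] → 44
@44: channels [1B, align 1] → 45
@45: d [1B, align 1] → 46
+2 tail pad (align 8)
size 48, align 8
56 − 48 = 8

8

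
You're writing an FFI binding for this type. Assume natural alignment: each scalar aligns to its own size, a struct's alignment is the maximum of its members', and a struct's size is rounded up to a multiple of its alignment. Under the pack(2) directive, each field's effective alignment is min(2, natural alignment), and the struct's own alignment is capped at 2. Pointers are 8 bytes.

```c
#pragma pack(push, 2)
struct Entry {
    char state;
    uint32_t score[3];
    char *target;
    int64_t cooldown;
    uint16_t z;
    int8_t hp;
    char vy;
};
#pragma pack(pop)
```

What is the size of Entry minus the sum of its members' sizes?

1

state at 0 (size 1, align 1) → ends 1
pad 1 to align 2 for score
score at 2 (size 12, align 2) → ends 14
target at 14 (size 8, align 2) → ends 22
cooldown at 22 (size 8, align 2) → ends 30
z at 30 (size 2, align 2) → ends 32
hp at 32 (size 1, align 1) → ends 33
vy at 33 (size 1, align 1) → ends 34
total 34 bytes, alignment 2
data bytes 33, size 34 → padding 1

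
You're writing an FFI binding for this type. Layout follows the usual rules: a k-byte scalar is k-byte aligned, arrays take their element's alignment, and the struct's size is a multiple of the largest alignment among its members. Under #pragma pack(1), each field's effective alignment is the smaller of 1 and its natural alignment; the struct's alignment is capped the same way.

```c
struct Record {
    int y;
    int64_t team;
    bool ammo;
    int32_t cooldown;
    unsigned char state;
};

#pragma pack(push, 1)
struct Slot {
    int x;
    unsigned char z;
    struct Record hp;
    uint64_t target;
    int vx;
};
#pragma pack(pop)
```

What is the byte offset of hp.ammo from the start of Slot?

21

Record: 0..4  y  (4B, 4-aligned); 4..8  -- padding (4B); 8..16  team  (8B, 8-aligned); 16..17  ammo  (1B, 1-aligned); 17..20  -- padding (3B); 20..24  cooldown  (4B, 4-aligned); 24..25  state  (1B, 1-aligned); 25..32  -- tail padding (7B); sizeof = 32, alignof = 8
0..4  x  (4B, 1-aligned)
4..5  z  (1B, 1-aligned)
5..37  hp  (32B, 1-aligned)
within Record: ammo at 16
5 + 16 = 21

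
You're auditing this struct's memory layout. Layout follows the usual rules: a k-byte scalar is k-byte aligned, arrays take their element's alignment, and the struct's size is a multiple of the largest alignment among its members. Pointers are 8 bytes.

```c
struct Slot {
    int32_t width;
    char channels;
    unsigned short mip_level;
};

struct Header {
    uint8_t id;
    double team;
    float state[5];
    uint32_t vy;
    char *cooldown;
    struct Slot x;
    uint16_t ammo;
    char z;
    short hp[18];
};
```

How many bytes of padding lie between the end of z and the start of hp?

Slot: 0..4  width  (4B, 4-aligned); 4..5  channels  (1B, 1-aligned); 5..6  -- padding (1B); 6..8  mip_level  (2B, 2-aligned); sizeof = 8, alignof = 4
0..1  id  (1B, 1-aligned)
1..8  -- padding (7B)
8..16  team  (8B, 8-aligned)
16..36  state  (20B, 4-aligned)
36..40  vy  (4B, 4-aligned)
40..48  cooldown  (8B, 8-aligned)
48..56  x  (8B, 4-aligned)
56..58  ammo  (2B, 2-aligned)
58..59  z  (1B, 1-aligned)
59..60  -- padding (1B)
60..96  hp  (36B, 2-aligned)

1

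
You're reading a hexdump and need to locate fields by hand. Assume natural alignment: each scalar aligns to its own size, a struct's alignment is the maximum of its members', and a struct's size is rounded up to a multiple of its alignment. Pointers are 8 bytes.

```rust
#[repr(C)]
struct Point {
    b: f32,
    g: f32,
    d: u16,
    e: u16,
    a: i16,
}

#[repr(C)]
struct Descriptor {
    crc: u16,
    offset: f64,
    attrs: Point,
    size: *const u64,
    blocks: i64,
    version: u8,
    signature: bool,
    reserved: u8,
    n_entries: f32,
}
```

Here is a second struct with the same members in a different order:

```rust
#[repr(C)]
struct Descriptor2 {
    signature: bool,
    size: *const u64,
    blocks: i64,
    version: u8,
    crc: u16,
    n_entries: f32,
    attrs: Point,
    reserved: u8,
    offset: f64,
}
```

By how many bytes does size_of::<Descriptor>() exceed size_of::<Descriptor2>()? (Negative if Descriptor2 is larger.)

Point: @0: b [4B, align 4] → 4; @4: g [4B, align 4] → 8; @8: d [2B, align 2] → 10; @10: e [2B, align 2] → 12; @12: a [2B, align 2] → 14; +2 tail pad (align 4); size 16, align 4
@0: crc [2B, align 2] → 2
+6 pad (align 8)
@8: offset [8B, align 8] → 16
@16: attrs [16B, align 4] → 32
@32: size [8B, align 8] → 40
@40: blocks [8B, align 8] → 48
@48: version [1B, align 1] → 49
@49: signature [1B, align 1] → 50
@50: reserved [1B, align 1] → 51
+1 pad (align 4)
@52: n_entries [4B, align 4] → 56
size 56, align 8
— Descriptor2 —
@0: signature [1B, align 1] → 1
+7 pad (align 8)
@8: size [8B, align 8] → 16
@16: blocks [8B, align 8] → 24
@24: version [1B, align 1] → 25
+1 pad (align 2)
@26: crc [2B, align 2] → 28
@28: n_entries [4B, align 4] → 32
@32: attrs [16B, align 4] → 48
@48: reserved [1B, align 1] → 49
+7 pad (align 8)
@56: offset [8B, align 8] → 64
size 64, align 8
56 − 64 = -8

-8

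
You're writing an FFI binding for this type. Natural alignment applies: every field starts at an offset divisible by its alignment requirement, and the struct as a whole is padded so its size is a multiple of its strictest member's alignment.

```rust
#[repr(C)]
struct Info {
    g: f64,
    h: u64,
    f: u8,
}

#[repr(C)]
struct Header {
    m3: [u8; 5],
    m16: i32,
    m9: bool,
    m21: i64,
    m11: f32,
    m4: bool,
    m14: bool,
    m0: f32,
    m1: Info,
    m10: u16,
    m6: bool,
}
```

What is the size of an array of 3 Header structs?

Info: @0: g [8B, align 8] → 8; @8: h [8B, align 8] → 16; @16: f [1B, align 1] → 17; +7 tail pad (align 8); size 24, align 8
@0: m3 [5B, align 1] → 5
+3 pad (align 4)
@8: m16 [4B, align 4] → 12
@12: m9 [1B, align 1] → 13
+3 pad (align 8)
@16: m21 [8B, align 8] → 24
@24: m11 [4B, align 4] → 28
@28: m4 [1B, align 1] → 29
@29: m14 [1B, align 1] → 30
+2 pad (align 4)
@32: m0 [4B, align 4] → 36
+4 pad (align 8)
@40: m1 [24B, align 8] → 64
@64: m10 [2B, align 2] → 66
@66: m6 [1B, align 1] → 67
+5 tail pad (align 8)
size 72, align 8
array of 3: 3 × 72 = 216

216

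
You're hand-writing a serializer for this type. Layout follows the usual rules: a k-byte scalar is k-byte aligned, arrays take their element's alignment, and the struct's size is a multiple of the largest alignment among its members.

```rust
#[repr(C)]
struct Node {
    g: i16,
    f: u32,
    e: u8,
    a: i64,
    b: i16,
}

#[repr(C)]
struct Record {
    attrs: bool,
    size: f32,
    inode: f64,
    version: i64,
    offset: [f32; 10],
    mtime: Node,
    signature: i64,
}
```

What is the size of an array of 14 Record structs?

Node: g at 0 (size 2, align 2) → ends 2; pad 2 to align 4 for f; f at 4 (size 4, align 4) → ends 8; e at 8 (size 1, align 1) → ends 9; pad 7 to align 8 for a; a at 16 (size 8, align 8) → ends 24; b at 24 (size 2, align 2) → ends 26; tail pad 6 to reach multiple of 8; total 32 bytes, alignment 8
attrs at 0 (size 1, align 1) → ends 1
pad 3 to align 4 for size
size at 4 (size 4, align 4) → ends 8
inode at 8 (size 8, align 8) → ends 16
version at 16 (size 8, align 8) → ends 24
offset at 24 (size 40, align 4) → ends 64
mtime at 64 (size 32, align 8) → ends 96
signature at 96 (size 8, align 8) → ends 104
total 104 bytes, alignment 8
array of 14: 14 × 104 = 1456

1456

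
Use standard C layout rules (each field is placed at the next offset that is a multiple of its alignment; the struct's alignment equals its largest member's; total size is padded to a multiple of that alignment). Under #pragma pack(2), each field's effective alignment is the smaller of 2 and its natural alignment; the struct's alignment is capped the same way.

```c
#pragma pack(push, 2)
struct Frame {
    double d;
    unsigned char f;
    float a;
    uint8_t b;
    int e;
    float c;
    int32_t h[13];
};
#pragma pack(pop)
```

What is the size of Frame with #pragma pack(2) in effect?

76

0..8  d  (8B, 2-aligned)
8..9  f  (1B, 1-aligned)
9..10  -- padding (1B)
10..14  a  (4B, 2-aligned)
14..15  b  (1B, 1-aligned)
15..16  -- padding (1B)
16..20  e  (4B, 2-aligned)
20..24  c  (4B, 2-aligned)
24..76  h  (52B, 2-aligned)
sizeof = 76, alignof = 2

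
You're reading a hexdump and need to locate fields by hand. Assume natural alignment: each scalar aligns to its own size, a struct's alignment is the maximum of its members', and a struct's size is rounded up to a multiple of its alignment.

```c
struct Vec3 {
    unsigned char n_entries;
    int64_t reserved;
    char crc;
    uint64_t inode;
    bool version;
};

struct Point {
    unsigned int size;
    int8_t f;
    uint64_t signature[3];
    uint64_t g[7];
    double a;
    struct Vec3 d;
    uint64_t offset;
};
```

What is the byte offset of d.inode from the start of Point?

120

Vec3: n_entries at 0 (size 1, align 1) → ends 1; pad 7 to align 8 for reserved; reserved at 8 (size 8, align 8) → ends 16; crc at 16 (size 1, align 1) → ends 17; pad 7 to align 8 for inode; inode at 24 (size 8, align 8) → ends 32; version at 32 (size 1, align 1) → ends 33; tail pad 7 to reach multiple of 8; total 40 bytes, alignment 8
size at 0 (size 4, align 4) → ends 4
f at 4 (size 1, align 1) → ends 5
pad 3 to align 8 for signature
signature at 8 (size 24, align 8) → ends 32
g at 32 (size 56, align 8) → ends 88
a at 88 (size 8, align 8) → ends 96
d at 96 (size 40, align 8) → ends 136
within Vec3: inode at 24
96 + 24 = 120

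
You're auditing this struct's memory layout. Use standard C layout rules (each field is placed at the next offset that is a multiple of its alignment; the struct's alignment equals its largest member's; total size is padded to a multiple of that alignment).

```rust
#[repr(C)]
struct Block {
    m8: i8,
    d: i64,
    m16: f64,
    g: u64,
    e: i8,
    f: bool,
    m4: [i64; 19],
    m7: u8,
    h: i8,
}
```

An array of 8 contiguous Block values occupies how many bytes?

m8 at 0 (size 1, align 1) → ends 1
pad 7 to align 8 for d
d at 8 (size 8, align 8) → ends 16
m16 at 16 (size 8, align 8) → ends 24
g at 24 (size 8, align 8) → ends 32
e at 32 (size 1, align 1) → ends 33
f at 33 (size 1, align 1) → ends 34
pad 6 to align 8 for m4
m4 at 40 (size 152, align 8) → ends 192
m7 at 192 (size 1, align 1) → ends 193
h at 193 (size 1, align 1) → ends 194
tail pad 6 to reach multiple of 8
total 200 bytes, alignment 8
array of 8: 8 × 200 = 1600

1600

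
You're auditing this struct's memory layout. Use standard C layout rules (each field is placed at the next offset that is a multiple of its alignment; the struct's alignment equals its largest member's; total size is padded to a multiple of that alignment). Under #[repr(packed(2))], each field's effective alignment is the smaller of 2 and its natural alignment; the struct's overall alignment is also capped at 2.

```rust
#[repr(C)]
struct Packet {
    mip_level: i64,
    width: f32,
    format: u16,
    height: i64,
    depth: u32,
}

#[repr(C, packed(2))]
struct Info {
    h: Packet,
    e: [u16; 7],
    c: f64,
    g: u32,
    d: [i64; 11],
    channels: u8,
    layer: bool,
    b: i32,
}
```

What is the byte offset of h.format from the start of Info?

12

Packet: mip_level at 0 (size 8, align 8) → ends 8; width at 8 (size 4, align 4) → ends 12; format at 12 (size 2, align 2) → ends 14; pad 2 to align 8 for height; height at 16 (size 8, align 8) → ends 24; depth at 24 (size 4, align 4) → ends 28; tail pad 4 to reach multiple of 8; total 32 bytes, alignment 8
h at 0 (size 32, align 2) → ends 32
within Packet: format at 12
0 + 12 = 12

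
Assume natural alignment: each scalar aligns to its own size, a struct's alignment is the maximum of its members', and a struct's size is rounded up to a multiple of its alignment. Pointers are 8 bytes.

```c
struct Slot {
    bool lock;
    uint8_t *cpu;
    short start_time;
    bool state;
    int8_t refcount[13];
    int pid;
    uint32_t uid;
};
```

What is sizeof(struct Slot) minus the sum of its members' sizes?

lock at 0 (size 1, align 1) → ends 1
pad 7 to align 8 for cpu
cpu at 8 (size 8, align 8) → ends 16
start_time at 16 (size 2, align 2) → ends 18
state at 18 (size 1, align 1) → ends 19
refcount at 19 (size 13, align 1) → ends 32
pid at 32 (size 4, align 4) → ends 36
uid at 36 (size 4, align 4) → ends 40
total 40 bytes, alignment 8
data bytes 33, size 40 → padding 7

7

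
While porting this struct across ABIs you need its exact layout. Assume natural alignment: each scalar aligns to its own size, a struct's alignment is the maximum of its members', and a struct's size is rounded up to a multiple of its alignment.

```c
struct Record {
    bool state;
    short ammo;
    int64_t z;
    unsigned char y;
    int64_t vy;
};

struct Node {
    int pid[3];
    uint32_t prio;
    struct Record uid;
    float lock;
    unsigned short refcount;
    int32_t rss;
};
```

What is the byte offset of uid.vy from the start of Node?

Record: state at 0 (size 1, align 1) → ends 1; pad 1 to align 2 for ammo; ammo at 2 (size 2, align 2) → ends 4; pad 4 to align 8 for z; z at 8 (size 8, align 8) → ends 16; y at 16 (size 1, align 1) → ends 17; pad 7 to align 8 for vy; vy at 24 (size 8, align 8) → ends 32; total 32 bytes, alignment 8
pid at 0 (size 12, align 4) → ends 12
prio at 12 (size 4, align 4) → ends 16
uid at 16 (size 32, align 8) → ends 48
within Record: vy at 24
16 + 24 = 40

40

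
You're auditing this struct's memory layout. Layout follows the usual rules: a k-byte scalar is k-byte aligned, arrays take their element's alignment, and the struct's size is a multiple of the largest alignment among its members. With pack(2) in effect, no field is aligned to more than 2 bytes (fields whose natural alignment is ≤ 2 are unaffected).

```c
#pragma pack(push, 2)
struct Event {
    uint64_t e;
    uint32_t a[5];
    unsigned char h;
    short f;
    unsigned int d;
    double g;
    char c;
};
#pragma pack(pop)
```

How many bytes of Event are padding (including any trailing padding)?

2

e at 0 (size 8, align 2) → ends 8
a at 8 (size 20, align 2) → ends 28
h at 28 (size 1, align 1) → ends 29
pad 1 to align 2 for f
f at 30 (size 2, align 2) → ends 32
d at 32 (size 4, align 2) → ends 36
g at 36 (size 8, align 2) → ends 44
c at 44 (size 1, align 1) → ends 45
tail pad 1 to reach multiple of 2
total 46 bytes, alignment 2
data bytes 44, size 46 → padding 2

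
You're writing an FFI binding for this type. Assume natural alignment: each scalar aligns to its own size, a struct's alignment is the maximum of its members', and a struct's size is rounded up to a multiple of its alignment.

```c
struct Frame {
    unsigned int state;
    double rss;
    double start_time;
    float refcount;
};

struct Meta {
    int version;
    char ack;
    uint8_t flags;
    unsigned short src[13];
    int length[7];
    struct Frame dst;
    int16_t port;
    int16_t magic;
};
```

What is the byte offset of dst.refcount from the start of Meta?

Frame: @0: state [4B, align 4] → 4; +4 pad (align 8); @8: rss [8B, align 8] → 16; @16: start_time [8B, align 8] → 24; @24: refcount [4B, align 4] → 28; +4 tail pad (align 8); size 32, align 8
@0: version [4B, align 4] → 4
@4: ack [1B, align 1] → 5
@5: flags [1B, align 1] → 6
@6: src [26B, align 2] → 32
@32: length [28B, align 4] → 60
+4 pad (align 8)
@64: dst [32B, align 8] → 96
within Frame: refcount at 24
64 + 24 = 88

88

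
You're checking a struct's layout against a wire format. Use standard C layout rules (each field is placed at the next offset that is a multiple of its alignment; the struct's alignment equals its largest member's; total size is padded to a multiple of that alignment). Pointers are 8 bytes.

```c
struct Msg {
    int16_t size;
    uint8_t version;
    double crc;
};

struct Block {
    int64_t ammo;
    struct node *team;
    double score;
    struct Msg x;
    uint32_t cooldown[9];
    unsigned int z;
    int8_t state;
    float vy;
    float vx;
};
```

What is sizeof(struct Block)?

Msg: @0: size [2B, align 2] → 2; @2: version [1B, align 1] → 3; +5 pad (align 8); @8: crc [8B, align 8] → 16; size 16, align 8
@0: ammo [8B, align 8] → 8
@8: team [8B, align 8] → 16
@16: score [8B, align 8] → 24
@24: x [16B, align 8] → 40
@40: cooldown [36B, align 4] → 76
@76: z [4B, align 4] → 80
@80: state [1B, align 1] → 81
+3 pad (align 4)
@84: vy [4B, align 4] → 88
@88: vx [4B, align 4] → 92
+4 tail pad (align 8)
size 96, align 8

96 bytes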